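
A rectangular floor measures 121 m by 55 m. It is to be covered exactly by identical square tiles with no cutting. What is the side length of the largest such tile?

The tile side must divide both 121 and 55, so the largest is their gcd.
121 = 11^2
55 = 5 × 11
gcd(121, 55) = 11.

11 m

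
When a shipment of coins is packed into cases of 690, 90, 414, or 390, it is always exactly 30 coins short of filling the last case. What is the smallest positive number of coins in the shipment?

Being 30 short of a full case of size k means N ≡ −30 (mod k), i.e. N + 30 is a multiple of each size.
690 = 2 × 3 × 5 × 23
90 = 2 × 3^2 × 5
414 = 2 × 3^2 × 23
390 = 2 × 3 × 5 × 13
LCM(690, 90, 414, 390) = 2 × 3^2 × 5 × 13 × 23 = 26910.
Smallest positive N is 26910 − 30 = 26880.

26880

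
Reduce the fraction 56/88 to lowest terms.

7/11

56 = 2^3 × 7
88 = 2^3 × 11
gcd(56, 88) = 2^3 = 8.
Divide numerator and denominator by 8: 56/88 = 7/11.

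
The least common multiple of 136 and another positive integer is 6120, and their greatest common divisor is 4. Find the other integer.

180

gcd × lcm = product of the two integers, so the other integer is (4 × 6120) / 136 = 180.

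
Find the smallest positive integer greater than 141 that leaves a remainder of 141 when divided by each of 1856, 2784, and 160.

N − 141 must be a common multiple of 1856, 2784, and 160.
1856 = 2^6 × 29
2784 = 2^5 × 3 × 29
160 = 2^5 × 5
LCM(1856, 2784, 160) = 2^6 × 3 × 5 × 29 = 27840.
Smallest N > 141 is LCM + 141 = 27840 + 141 = 27981.

27981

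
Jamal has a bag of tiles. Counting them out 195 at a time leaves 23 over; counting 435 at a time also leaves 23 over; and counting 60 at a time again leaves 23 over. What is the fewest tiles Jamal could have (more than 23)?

N − 23 must be a common multiple of 195, 435, and 60.
195 = 3 × 5 × 13
435 = 3 × 5 × 29
60 = 2^2 × 3 × 5
LCM(195, 435, 60) = 2^2 × 3 × 5 × 13 × 29 = 22620.
Smallest N > 23 is LCM + 23 = 22620 + 23 = 22643.

22643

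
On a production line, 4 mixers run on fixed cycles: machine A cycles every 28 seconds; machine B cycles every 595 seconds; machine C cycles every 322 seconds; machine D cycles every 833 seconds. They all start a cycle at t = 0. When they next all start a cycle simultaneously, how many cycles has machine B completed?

644 cycles

All finish a whole number of cycles simultaneously at t = LCM of the periods.
28 = 2^2 × 7
595 = 5 × 7 × 17
322 = 2 × 7 × 23
833 = 7^2 × 17
LCM(28, 595, 322, 833) = 2^2 × 5 × 7^2 × 17 × 23 = 383180.
Cycles for period 595: 383180 / 595 = 644.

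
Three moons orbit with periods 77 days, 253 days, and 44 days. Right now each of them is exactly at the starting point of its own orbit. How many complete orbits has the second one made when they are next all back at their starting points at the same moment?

They are all back at their starting positions together after one LCM of the periods.
77 = 7 × 11
253 = 11 × 23
44 = 2^2 × 11
LCM(77, 253, 44) = 2^2 × 7 × 11 × 23 = 7084.
Orbits for period 253: 7084 / 253 = 28.

28 orbits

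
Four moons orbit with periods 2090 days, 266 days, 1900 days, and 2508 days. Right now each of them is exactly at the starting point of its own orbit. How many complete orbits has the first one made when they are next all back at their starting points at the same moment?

210 orbits

They are all back at their starting positions together after one LCM of the periods.
2090 = 2 × 5 × 11 × 19
266 = 2 × 7 × 19
1900 = 2^2 × 5^2 × 19
2508 = 2^2 × 3 × 11 × 19
LCM(2090, 266, 1900, 2508) = 2^2 × 3 × 5^2 × 7 × 11 × 19 = 438900.
Orbits for period 2090: 438900 / 2090 = 210.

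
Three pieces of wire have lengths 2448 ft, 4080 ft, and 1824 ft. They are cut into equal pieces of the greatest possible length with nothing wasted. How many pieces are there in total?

Piece length = gcd(2448, 4080, 1824).
2448 = 2^4 × 3^2 × 17
4080 = 2^4 × 3 × 5 × 17
1824 = 2^5 × 3 × 19
gcd(2448, 4080, 1824) = 2^4 × 3 = 48.
Total pieces = 2448/48 + 4080/48 + 1824/48 = 51 + 85 + 38 = 174.

174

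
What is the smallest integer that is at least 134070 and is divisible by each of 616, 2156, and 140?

150920

The integer must be a common multiple of 616, 2156, and 140, so a multiple of their LCM.
616 = 2^3 × 7 × 11
2156 = 2^2 × 7^2 × 11
140 = 2^2 × 5 × 7
LCM(616, 2156, 140) = 2^3 × 5 × 7^2 × 11 = 21560.
Smallest multiple of 21560 that is ≥ 134070: ⌈134070/21560⌉ × 21560 = 7 × 21560 = 150920.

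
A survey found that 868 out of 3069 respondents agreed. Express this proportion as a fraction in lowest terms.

28/99

868 = 2^2 × 7 × 31
3069 = 3^2 × 11 × 31
gcd(868, 3069) = 31.
Divide numerator and denominator by 31: 868/3069 = 28/99.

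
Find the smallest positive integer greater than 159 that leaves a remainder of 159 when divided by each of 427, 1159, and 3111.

N − 159 must be a common multiple of 427, 1159, and 3111.
427 = 7 × 61
1159 = 19 × 61
3111 = 3 × 17 × 61
LCM(427, 1159, 3111) = 3 × 7 × 17 × 19 × 61 = 413763.
Smallest N > 159 is LCM + 159 = 413763 + 159 = 413922.

413922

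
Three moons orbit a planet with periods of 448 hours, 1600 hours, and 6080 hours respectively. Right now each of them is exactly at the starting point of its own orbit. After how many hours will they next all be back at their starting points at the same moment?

212800 hours

The first simultaneous occurrence is after LCM of the individual periods.
448 = 2^6 × 7
1600 = 2^6 × 5^2
6080 = 2^6 × 5 × 19
LCM(448, 1600, 6080) = 2^6 × 5^2 × 7 × 19 = 212800.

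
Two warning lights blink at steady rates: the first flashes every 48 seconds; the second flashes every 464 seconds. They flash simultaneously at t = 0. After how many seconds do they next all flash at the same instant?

1392 seconds

They coincide at every common multiple of the periods; the first is the LCM.
48 = 2^4 × 3
464 = 2^4 × 29
LCM(48, 464) = 2^4 × 3 × 29 = 1392.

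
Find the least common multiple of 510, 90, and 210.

10710

510 = 2 × 3 × 5 × 17
90 = 2 × 3^2 × 5
210 = 2 × 3 × 5 × 7
LCM(510, 90, 210) = 2 × 3^2 × 5 × 7 × 17 = 10710.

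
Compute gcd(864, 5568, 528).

864 = 2^5 × 3^3
5568 = 2^6 × 3 × 29
528 = 2^4 × 3 × 11
gcd(864, 5568, 528) = 2^4 × 3 = 48.

48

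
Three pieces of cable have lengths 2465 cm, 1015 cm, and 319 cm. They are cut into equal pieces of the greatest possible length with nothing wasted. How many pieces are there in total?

Piece length = gcd(2465, 1015, 319).
2465 = 5 × 17 × 29
1015 = 5 × 7 × 29
319 = 11 × 29
gcd(2465, 1015, 319) = 29.
Total pieces = 2465/29 + 1015/29 + 319/29 = 85 + 35 + 11 = 131.

131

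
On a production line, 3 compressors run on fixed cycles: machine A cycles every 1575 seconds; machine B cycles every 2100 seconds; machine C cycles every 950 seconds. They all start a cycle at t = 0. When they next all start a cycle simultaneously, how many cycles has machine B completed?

57 cycles

The first common completion time is the LCM of the periods.
1575 = 3^2 × 5^2 × 7
2100 = 2^2 × 3 × 5^2 × 7
950 = 2 × 5^2 × 19
LCM(1575, 2100, 950) = 2^2 × 3^2 × 5^2 × 7 × 19 = 119700.
Cycles for period 2100: 119700 / 2100 = 57.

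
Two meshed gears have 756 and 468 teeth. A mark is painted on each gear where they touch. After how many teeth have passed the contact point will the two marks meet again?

9828 teeth

We need the least common multiple of the intervals.
756 = 2^2 × 3^3 × 7
468 = 2^2 × 3^2 × 13
LCM(756, 468) = 2^2 × 3^3 × 7 × 13 = 9828.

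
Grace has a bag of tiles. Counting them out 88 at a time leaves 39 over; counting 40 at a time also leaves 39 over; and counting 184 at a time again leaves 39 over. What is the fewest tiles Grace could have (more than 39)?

10159

N − 39 must be a common multiple of 88, 40, and 184.
88 = 2^3 × 11
40 = 2^3 × 5
184 = 2^3 × 23
LCM(88, 40, 184) = 2^3 × 5 × 11 × 23 = 10120.
Smallest N > 39 is LCM + 39 = 10120 + 39 = 10159.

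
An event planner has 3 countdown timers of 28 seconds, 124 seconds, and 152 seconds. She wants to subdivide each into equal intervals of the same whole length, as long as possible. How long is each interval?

4 seconds

The interval must divide each timer length; the longest such is the gcd.
28 = 2^2 × 7
124 = 2^2 × 31
152 = 2^3 × 19
gcd(28, 124, 152) = 2^2 = 4.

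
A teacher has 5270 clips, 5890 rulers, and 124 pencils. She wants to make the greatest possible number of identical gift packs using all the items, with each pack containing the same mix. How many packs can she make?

The pack count must divide each quantity, so the greatest is gcd(5270, 5890, 124).
5270 = 2 × 5 × 17 × 31
5890 = 2 × 5 × 19 × 31
124 = 2^2 × 31
gcd(5270, 5890, 124) = 2 × 31 = 62.

62 packs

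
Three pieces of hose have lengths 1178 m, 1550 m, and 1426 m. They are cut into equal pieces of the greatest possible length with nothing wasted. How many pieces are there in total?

Piece length = gcd(1178, 1550, 1426).
1178 = 2 × 19 × 31
1550 = 2 × 5^2 × 31
1426 = 2 × 23 × 31
gcd(1178, 1550, 1426) = 2 × 31 = 62.
Total pieces = 1178/62 + 1550/62 + 1426/62 = 19 + 25 + 23 = 67.

67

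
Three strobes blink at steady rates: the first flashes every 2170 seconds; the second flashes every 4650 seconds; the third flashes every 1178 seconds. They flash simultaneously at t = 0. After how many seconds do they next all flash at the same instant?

The first simultaneous occurrence is after LCM of the individual periods.
2170 = 2 × 5 × 7 × 31
4650 = 2 × 3 × 5^2 × 31
1178 = 2 × 19 × 31
LCM(2170, 4650, 1178) = 2 × 3 × 5^2 × 7 × 19 × 31 = 618450.

618450 seconds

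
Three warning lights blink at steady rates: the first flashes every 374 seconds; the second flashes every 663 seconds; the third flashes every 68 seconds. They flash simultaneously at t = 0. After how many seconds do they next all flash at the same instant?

29172 seconds

We need the least common multiple of the intervals.
374 = 2 × 11 × 17
663 = 3 × 13 × 17
68 = 2^2 × 17
LCM(374, 663, 68) = 2^2 × 3 × 11 × 13 × 17 = 29172.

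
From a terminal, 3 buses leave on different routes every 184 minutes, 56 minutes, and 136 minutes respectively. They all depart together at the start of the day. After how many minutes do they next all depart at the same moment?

21896 minutes

We need the least common multiple of the intervals.
184 = 2^3 × 23
56 = 2^3 × 7
136 = 2^3 × 17
LCM(184, 56, 136) = 2^3 × 7 × 17 × 23 = 21896.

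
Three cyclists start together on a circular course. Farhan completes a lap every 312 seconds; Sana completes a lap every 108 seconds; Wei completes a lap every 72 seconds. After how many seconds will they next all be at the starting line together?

2808 seconds

We need the least common multiple of the intervals.
312 = 2^3 × 3 × 13
108 = 2^2 × 3^3
72 = 2^3 × 3^2
LCM(312, 108, 72) = 2^3 × 3^3 × 13 = 2808.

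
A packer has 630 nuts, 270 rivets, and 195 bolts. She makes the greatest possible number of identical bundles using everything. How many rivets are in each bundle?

18

Number of bundles = gcd(630, 270, 195).
630 = 2 × 3^2 × 5 × 7
270 = 2 × 3^3 × 5
195 = 3 × 5 × 13
gcd(630, 270, 195) = 3 × 5 = 15.
rivets per bundle = 270 / 15 = 18.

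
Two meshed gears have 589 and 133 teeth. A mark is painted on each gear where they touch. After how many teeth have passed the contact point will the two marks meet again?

4123 teeth

We need the least common multiple of the intervals.
589 = 19 × 31
133 = 7 × 19
LCM(589, 133) = 7 × 19 × 31 = 4123.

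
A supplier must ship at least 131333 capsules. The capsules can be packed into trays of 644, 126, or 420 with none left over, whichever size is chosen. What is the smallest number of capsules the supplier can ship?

The number of capsules must be a common multiple of 644, 126, and 420, so a multiple of their LCM.
644 = 2^2 × 7 × 23
126 = 2 × 3^2 × 7
420 = 2^2 × 3 × 5 × 7
LCM(644, 126, 420) = 2^2 × 3^2 × 5 × 7 × 23 = 28980.
Smallest multiple of 28980 that is ≥ 131333: ⌈131333/28980⌉ × 28980 = 5 × 28980 = 144900.

144900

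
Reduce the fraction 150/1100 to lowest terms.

150 = 2 × 3 × 5^2
1100 = 2^2 × 5^2 × 11
gcd(150, 1100) = 2 × 5^2 = 50.
Divide numerator and denominator by 50: 150/1100 = 3/22.

3/22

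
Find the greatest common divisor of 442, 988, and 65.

442 = 2 × 13 × 17
988 = 2^2 × 13 × 19
65 = 5 × 13
gcd(442, 988, 65) = 13.

13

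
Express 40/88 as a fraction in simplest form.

40 = 2^3 × 5
88 = 2^3 × 11
gcd(40, 88) = 2^3 = 8.
Divide numerator and denominator by 8: 40/88 = 5/11.

5/11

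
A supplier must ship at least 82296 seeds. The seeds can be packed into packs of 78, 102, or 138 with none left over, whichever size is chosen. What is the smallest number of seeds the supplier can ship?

The number of seeds must be a common multiple of 78, 102, and 138, so a multiple of their LCM.
78 = 2 × 3 × 13
102 = 2 × 3 × 17
138 = 2 × 3 × 23
LCM(78, 102, 138) = 2 × 3 × 13 × 17 × 23 = 30498.
Smallest multiple of 30498 that is ≥ 82296: ⌈82296/30498⌉ × 30498 = 3 × 30498 = 91494.

91494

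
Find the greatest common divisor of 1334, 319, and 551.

1334 = 2 × 23 × 29
319 = 11 × 29
551 = 19 × 29
gcd(1334, 319, 551) = 29.

29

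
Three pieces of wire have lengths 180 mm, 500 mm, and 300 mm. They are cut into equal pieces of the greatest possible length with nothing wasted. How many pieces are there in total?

49

Piece length = gcd(180, 500, 300).
180 = 2^2 × 3^2 × 5
500 = 2^2 × 5^3
300 = 2^2 × 3 × 5^2
gcd(180, 500, 300) = 2^2 × 5 = 20.
Total pieces = 180/20 + 500/20 + 300/20 = 9 + 25 + 15 = 49.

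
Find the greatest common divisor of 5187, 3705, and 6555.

5187 = 3 × 7 × 13 × 19
3705 = 3 × 5 × 13 × 19
6555 = 3 × 5 × 19 × 23
gcd(5187, 3705, 6555) = 3 × 19 = 57.

57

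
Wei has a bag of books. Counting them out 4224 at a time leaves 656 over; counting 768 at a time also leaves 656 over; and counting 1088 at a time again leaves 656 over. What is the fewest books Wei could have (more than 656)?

144272

N − 656 must be a common multiple of 4224, 768, and 1088.
4224 = 2^7 × 3 × 11
768 = 2^8 × 3
1088 = 2^6 × 17
LCM(4224, 768, 1088) = 2^8 × 3 × 11 × 17 = 143616.
Smallest N > 656 is LCM + 656 = 143616 + 656 = 144272.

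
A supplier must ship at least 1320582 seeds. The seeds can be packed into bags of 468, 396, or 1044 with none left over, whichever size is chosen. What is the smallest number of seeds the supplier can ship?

The number of seeds must be a common multiple of 468, 396, and 1044, so a multiple of their LCM.
468 = 2^2 × 3^2 × 13
396 = 2^2 × 3^2 × 11
1044 = 2^2 × 3^2 × 29
LCM(468, 396, 1044) = 2^2 × 3^2 × 11 × 13 × 29 = 149292.
Smallest multiple of 149292 that is ≥ 1320582: ⌈1320582/149292⌉ × 149292 = 9 × 149292 = 1343628.

1343628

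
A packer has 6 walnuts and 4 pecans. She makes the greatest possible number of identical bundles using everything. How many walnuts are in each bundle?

3

Number of bundles = gcd(6, 4).
6 = 2 × 3
4 = 2^2
gcd(6, 4) = 2.
walnuts per bundle = 6 / 2 = 3.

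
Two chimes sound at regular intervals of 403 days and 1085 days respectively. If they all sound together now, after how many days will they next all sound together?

14105 days

They coincide at every common multiple of the periods; the first is the LCM.
403 = 13 × 31
1085 = 5 × 7 × 31
LCM(403, 1085) = 5 × 7 × 13 × 31 = 14105.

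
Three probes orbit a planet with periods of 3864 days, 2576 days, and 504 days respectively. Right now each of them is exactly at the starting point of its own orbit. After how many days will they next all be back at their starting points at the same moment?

The first simultaneous occurrence is after LCM of the individual periods.
3864 = 2^3 × 3 × 7 × 23
2576 = 2^4 × 7 × 23
504 = 2^3 × 3^2 × 7
LCM(3864, 2576, 504) = 2^4 × 3^2 × 7 × 23 = 23184.

23184 days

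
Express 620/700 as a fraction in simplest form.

31/35

620 = 2^2 × 5 × 31
700 = 2^2 × 5^2 × 7
gcd(620, 700) = 2^2 × 5 = 20.
Divide numerator and denominator by 20: 620/700 = 31/35.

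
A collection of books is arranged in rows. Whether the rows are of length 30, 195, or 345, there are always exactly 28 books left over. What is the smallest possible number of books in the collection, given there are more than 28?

8998

N − 28 must be a common multiple of 30, 195, and 345.
30 = 2 × 3 × 5
195 = 3 × 5 × 13
345 = 3 × 5 × 23
LCM(30, 195, 345) = 2 × 3 × 5 × 13 × 23 = 8970.
Smallest N > 28 is LCM + 28 = 8970 + 28 = 8998.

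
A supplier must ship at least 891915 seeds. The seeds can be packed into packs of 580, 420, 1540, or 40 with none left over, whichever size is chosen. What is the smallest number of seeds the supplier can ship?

The number of seeds must be a common multiple of 580, 420, 1540, and 40, so a multiple of their LCM.
580 = 2^2 × 5 × 29
420 = 2^2 × 3 × 5 × 7
1540 = 2^2 × 5 × 7 × 11
40 = 2^3 × 5
LCM(580, 420, 1540, 40) = 2^3 × 3 × 5 × 7 × 11 × 29 = 267960.
Smallest multiple of 267960 that is ≥ 891915: ⌈891915/267960⌉ × 267960 = 4 × 267960 = 1071840.

1071840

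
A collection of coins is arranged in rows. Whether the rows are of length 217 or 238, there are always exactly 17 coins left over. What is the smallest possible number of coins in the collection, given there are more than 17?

N − 17 must be a common multiple of 217 and 238.
217 = 7 × 31
238 = 2 × 7 × 17
LCM(217, 238) = 2 × 7 × 17 × 31 = 7378.
Smallest N > 17 is LCM + 17 = 7378 + 17 = 7395.

7395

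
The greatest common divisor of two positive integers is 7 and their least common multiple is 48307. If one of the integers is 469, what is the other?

For two integers, gcd × lcm = product, so the other is (7 × 48307) / 469 = 338149 / 469 = 721.

721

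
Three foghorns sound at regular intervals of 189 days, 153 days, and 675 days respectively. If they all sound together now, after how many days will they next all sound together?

We need the least common multiple of the intervals.
189 = 3^3 × 7
153 = 3^2 × 17
675 = 3^3 × 5^2
LCM(189, 153, 675) = 3^3 × 5^2 × 7 × 17 = 80325.

80325 days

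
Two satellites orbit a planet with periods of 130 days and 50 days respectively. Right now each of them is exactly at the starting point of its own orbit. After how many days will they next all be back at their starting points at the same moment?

The first simultaneous occurrence is after LCM of the individual periods.
130 = 2 × 5 × 13
50 = 2 × 5^2
LCM(130, 50) = 2 × 5^2 × 13 = 650.

650 days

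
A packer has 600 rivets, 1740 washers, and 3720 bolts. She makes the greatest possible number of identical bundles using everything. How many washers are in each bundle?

Number of bundles = gcd(600, 1740, 3720).
600 = 2^3 × 3 × 5^2
1740 = 2^2 × 3 × 5 × 29
3720 = 2^3 × 3 × 5 × 31
gcd(600, 1740, 3720) = 2^2 × 3 × 5 = 60.
washers per bundle = 1740 / 60 = 29.

29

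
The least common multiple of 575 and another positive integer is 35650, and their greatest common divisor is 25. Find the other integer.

1550

gcd × lcm = product of the two integers, so the other integer is (25 × 35650) / 575 = 1550.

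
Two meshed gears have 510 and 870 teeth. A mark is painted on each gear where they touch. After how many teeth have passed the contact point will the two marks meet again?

We need the least common multiple of the intervals.
510 = 2 × 3 × 5 × 17
870 = 2 × 3 × 5 × 29
LCM(510, 870) = 2 × 3 × 5 × 17 × 29 = 14790.

14790 teeth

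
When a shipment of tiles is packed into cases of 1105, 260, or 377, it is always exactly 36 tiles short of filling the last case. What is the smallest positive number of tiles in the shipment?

Being 36 short of a full case of size k means N ≡ −36 (mod k), i.e. N + 36 is a multiple of each size.
1105 = 5 × 13 × 17
260 = 2^2 × 5 × 13
377 = 13 × 29
LCM(1105, 260, 377) = 2^2 × 5 × 13 × 17 × 29 = 128180.
Smallest positive N is 128180 − 36 = 128144.

128144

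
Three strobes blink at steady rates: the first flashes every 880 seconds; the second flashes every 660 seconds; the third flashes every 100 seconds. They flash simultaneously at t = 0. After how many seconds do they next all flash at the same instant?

13200 seconds

We need the least common multiple of the intervals.
880 = 2^4 × 5 × 11
660 = 2^2 × 3 × 5 × 11
100 = 2^2 × 5^2
LCM(880, 660, 100) = 2^4 × 3 × 5^2 × 11 = 13200.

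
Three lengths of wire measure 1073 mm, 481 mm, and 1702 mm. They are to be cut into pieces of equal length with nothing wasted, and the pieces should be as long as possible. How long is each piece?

37 mm

Each piece length must divide every original length, so the longest possible is gcd(1073, 481, 1702).
1073 = 29 × 37
481 = 13 × 37
1702 = 2 × 23 × 37
gcd(1073, 481, 1702) = 37.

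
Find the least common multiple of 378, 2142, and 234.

83538

378 = 2 × 3^3 × 7
2142 = 2 × 3^2 × 7 × 17
234 = 2 × 3^2 × 13
LCM(378, 2142, 234) = 2 × 3^3 × 7 × 13 × 17 = 83538.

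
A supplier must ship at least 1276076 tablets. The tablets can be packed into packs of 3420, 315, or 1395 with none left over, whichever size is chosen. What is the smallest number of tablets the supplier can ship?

The number of tablets must be a common multiple of 3420, 315, and 1395, so a multiple of their LCM.
3420 = 2^2 × 3^2 × 5 × 19
315 = 3^2 × 5 × 7
1395 = 3^2 × 5 × 31
LCM(3420, 315, 1395) = 2^2 × 3^2 × 5 × 7 × 19 × 31 = 742140.
Smallest multiple of 742140 that is ≥ 1276076: ⌈1276076/742140⌉ × 742140 = 2 × 742140 = 1484280.

1484280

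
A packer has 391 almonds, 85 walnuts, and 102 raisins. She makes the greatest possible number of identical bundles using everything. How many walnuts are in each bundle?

Number of bundles = gcd(391, 85, 102).
391 = 17 × 23
85 = 5 × 17
102 = 2 × 3 × 17
gcd(391, 85, 102) = 17.
walnuts per bundle = 85 / 17 = 5.

5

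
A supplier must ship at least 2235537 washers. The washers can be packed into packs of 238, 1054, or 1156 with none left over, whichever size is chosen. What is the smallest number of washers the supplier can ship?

2257668

The number of washers must be a common multiple of 238, 1054, and 1156, so a multiple of their LCM.
238 = 2 × 7 × 17
1054 = 2 × 17 × 31
1156 = 2^2 × 17^2
LCM(238, 1054, 1156) = 2^2 × 7 × 17^2 × 31 = 250852.
Smallest multiple of 250852 that is ≥ 2235537: ⌈2235537/250852⌉ × 250852 = 9 × 250852 = 2257668.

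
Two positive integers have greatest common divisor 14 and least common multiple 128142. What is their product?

For any two positive integers, gcd × lcm = product = 14 × 128142 = 1793988.

1793988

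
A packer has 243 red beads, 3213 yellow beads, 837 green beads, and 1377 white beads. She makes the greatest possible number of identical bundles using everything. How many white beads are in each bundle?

Number of bundles = gcd(243, 3213, 837, 1377).
243 = 3^5
3213 = 3^3 × 7 × 17
837 = 3^3 × 31
1377 = 3^4 × 17
gcd(243, 3213, 837, 1377) = 3^3 = 27.
white beads per bundle = 1377 / 27 = 51.

51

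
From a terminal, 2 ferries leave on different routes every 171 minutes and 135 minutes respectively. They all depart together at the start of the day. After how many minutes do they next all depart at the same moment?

2565 minutes

We need the least common multiple of the intervals.
171 = 3^2 × 19
135 = 3^3 × 5
LCM(171, 135) = 3^3 × 5 × 19 = 2565.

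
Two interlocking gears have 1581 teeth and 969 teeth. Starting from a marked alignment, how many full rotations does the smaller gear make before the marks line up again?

All finish a whole number of cycles simultaneously at t = LCM of the periods.
1581 = 3 × 17 × 31
969 = 3 × 17 × 19
LCM(1581, 969) = 3 × 17 × 19 × 31 = 30039.
Rotations for period 969: 30039 / 969 = 31.

31 rotations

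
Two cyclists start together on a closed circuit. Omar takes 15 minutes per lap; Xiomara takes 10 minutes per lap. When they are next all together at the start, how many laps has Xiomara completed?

3 laps

They are all back at their starting positions together after one LCM of the periods.
15 = 3 × 5
10 = 2 × 5
LCM(15, 10) = 2 × 3 × 5 = 30.
Laps for period 10: 30 / 10 = 3.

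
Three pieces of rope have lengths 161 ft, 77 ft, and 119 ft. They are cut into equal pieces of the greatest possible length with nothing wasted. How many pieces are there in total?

Piece length = gcd(161, 77, 119).
161 = 7 × 23
77 = 7 × 11
119 = 7 × 17
gcd(161, 77, 119) = 7.
Total pieces = 161/7 + 77/7 + 119/7 = 23 + 11 + 17 = 51.

51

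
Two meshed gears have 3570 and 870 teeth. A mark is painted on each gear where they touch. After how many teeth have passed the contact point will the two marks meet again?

103530 teeth

They coincide at every common multiple of the periods; the first is the LCM.
3570 = 2 × 3 × 5 × 7 × 17
870 = 2 × 3 × 5 × 29
LCM(3570, 870) = 2 × 3 × 5 × 7 × 17 × 29 = 103530.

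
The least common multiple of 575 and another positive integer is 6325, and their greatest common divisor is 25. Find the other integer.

275

gcd × lcm = product of the two integers, so the other integer is (25 × 6325) / 575 = 275.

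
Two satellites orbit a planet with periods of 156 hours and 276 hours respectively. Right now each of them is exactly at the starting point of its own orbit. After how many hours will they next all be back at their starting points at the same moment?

3588 hours

The first simultaneous occurrence is after LCM of the individual periods.
156 = 2^2 × 3 × 13
276 = 2^2 × 3 × 23
LCM(156, 276) = 2^2 × 3 × 13 × 23 = 3588.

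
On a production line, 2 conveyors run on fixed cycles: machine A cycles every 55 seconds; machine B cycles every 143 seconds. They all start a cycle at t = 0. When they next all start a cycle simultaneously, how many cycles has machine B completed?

5 cycles

They are all back at their starting positions together after one LCM of the periods.
55 = 5 × 11
143 = 11 × 13
LCM(55, 143) = 5 × 11 × 13 = 715.
Cycles for period 143: 715 / 143 = 5.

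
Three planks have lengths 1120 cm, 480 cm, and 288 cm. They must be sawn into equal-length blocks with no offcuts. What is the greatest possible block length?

32 cm

The block length must divide every plank, so the greatest is gcd(1120, 480, 288).
1120 = 2^5 × 5 × 7
480 = 2^5 × 3 × 5
288 = 2^5 × 3^2
gcd(1120, 480, 288) = 2^5 = 32.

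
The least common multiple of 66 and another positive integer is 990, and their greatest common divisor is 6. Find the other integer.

gcd × lcm = product of the two integers, so the other integer is (6 × 990) / 66 = 90.

90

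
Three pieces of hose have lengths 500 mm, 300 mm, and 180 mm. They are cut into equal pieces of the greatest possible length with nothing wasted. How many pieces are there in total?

Piece length = gcd(500, 300, 180).
500 = 2^2 × 5^3
300 = 2^2 × 3 × 5^2
180 = 2^2 × 3^2 × 5
gcd(500, 300, 180) = 2^2 × 5 = 20.
Total pieces = 500/20 + 300/20 + 180/20 = 25 + 15 + 9 = 49.

49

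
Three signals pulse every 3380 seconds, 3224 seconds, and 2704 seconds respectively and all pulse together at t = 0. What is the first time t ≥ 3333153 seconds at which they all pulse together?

3352960 seconds

Joint pulses occur at multiples of LCM(3380, 3224, 2704).
3380 = 2^2 × 5 × 13^2
3224 = 2^3 × 13 × 31
2704 = 2^4 × 13^2
LCM(3380, 3224, 2704) = 2^4 × 5 × 13^2 × 31 = 419120.
Smallest multiple of 419120 that is ≥ 3333153: ⌈3333153/419120⌉ × 419120 = 8 × 419120 = 3352960.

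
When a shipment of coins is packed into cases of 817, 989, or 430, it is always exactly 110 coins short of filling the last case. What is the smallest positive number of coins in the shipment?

Being 110 short of a full case of size k means N ≡ −110 (mod k), i.e. N + 110 is a multiple of each size.
817 = 19 × 43
989 = 23 × 43
430 = 2 × 5 × 43
LCM(817, 989, 430) = 2 × 5 × 19 × 23 × 43 = 187910.
Smallest positive N is 187910 − 110 = 187800.

187800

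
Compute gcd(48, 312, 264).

48 = 2^4 × 3
312 = 2^3 × 3 × 13
264 = 2^3 × 3 × 11
gcd(48, 312, 264) = 2^3 × 3 = 24.

24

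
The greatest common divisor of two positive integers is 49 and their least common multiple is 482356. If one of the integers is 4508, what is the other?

5243

For two integers, gcd × lcm = product, so the other is (49 × 482356) / 4508 = 23635444 / 4508 = 5243.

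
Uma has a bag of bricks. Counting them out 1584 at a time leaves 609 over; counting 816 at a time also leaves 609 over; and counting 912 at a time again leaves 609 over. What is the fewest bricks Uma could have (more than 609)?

N − 609 must be a common multiple of 1584, 816, and 912.
1584 = 2^4 × 3^2 × 11
816 = 2^4 × 3 × 17
912 = 2^4 × 3 × 19
LCM(1584, 816, 912) = 2^4 × 3^2 × 11 × 17 × 19 = 511632.
Smallest N > 609 is LCM + 609 = 511632 + 609 = 512241.

512241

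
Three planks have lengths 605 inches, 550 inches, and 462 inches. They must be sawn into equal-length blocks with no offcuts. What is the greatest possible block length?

The block length must divide every plank, so the greatest is gcd(605, 550, 462).
605 = 5 × 11^2
550 = 2 × 5^2 × 11
462 = 2 × 3 × 7 × 11
gcd(605, 550, 462) = 11.

11 inches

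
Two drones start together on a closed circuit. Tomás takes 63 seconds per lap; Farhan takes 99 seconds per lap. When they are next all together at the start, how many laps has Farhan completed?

All finish a whole number of cycles simultaneously at t = LCM of the periods.
63 = 3^2 × 7
99 = 3^2 × 11
LCM(63, 99) = 3^2 × 7 × 11 = 693.
Laps for period 99: 693 / 99 = 7.

7 laps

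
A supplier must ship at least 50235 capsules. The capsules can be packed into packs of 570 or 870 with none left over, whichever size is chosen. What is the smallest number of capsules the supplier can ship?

The number of capsules must be a common multiple of 570 and 870, so a multiple of their LCM.
570 = 2 × 3 × 5 × 19
870 = 2 × 3 × 5 × 29
LCM(570, 870) = 2 × 3 × 5 × 19 × 29 = 16530.
Smallest multiple of 16530 that is ≥ 50235: ⌈50235/16530⌉ × 16530 = 4 × 16530 = 66120.

66120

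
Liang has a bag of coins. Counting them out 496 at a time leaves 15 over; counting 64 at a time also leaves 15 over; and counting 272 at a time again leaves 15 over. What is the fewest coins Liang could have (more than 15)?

33743

N − 15 must be a common multiple of 496, 64, and 272.
496 = 2^4 × 31
64 = 2^6
272 = 2^4 × 17
LCM(496, 64, 272) = 2^6 × 17 × 31 = 33728.
Smallest N > 15 is LCM + 15 = 33728 + 15 = 33743.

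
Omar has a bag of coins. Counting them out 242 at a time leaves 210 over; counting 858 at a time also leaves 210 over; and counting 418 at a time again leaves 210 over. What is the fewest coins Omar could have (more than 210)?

179532

N − 210 must be a common multiple of 242, 858, and 418.
242 = 2 × 11^2
858 = 2 × 3 × 11 × 13
418 = 2 × 11 × 19
LCM(242, 858, 418) = 2 × 3 × 11^2 × 13 × 19 = 179322.
Smallest N > 210 is LCM + 210 = 179322 + 210 = 179532.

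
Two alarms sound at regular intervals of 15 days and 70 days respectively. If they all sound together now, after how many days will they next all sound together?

We need the least common multiple of the intervals.
15 = 3 × 5
70 = 2 × 5 × 7
LCM(15, 70) = 2 × 3 × 5 × 7 = 210.

210 days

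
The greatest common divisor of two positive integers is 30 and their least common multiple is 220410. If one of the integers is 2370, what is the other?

2790

For two integers, gcd × lcm = product, so the other is (30 × 220410) / 2370 = 6612300 / 2370 = 2790.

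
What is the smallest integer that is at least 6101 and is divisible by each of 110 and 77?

The integer must be a common multiple of 110 and 77, so a multiple of their LCM.
110 = 2 × 5 × 11
77 = 7 × 11
LCM(110, 77) = 2 × 5 × 7 × 11 = 770.
Smallest multiple of 770 that is ≥ 6101: ⌈6101/770⌉ × 770 = 8 × 770 = 6160.

6160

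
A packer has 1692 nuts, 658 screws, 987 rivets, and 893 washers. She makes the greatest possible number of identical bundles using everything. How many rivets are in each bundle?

Number of bundles = gcd(1692, 658, 987, 893).
1692 = 2^2 × 3^2 × 47
658 = 2 × 7 × 47
987 = 3 × 7 × 47
893 = 19 × 47
gcd(1692, 658, 987, 893) = 47.
rivets per bundle = 987 / 47 = 21.

21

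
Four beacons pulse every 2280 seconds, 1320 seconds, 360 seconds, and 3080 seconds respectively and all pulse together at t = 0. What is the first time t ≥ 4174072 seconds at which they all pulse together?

Joint pulses occur at multiples of LCM(2280, 1320, 360, 3080).
2280 = 2^3 × 3 × 5 × 19
1320 = 2^3 × 3 × 5 × 11
360 = 2^3 × 3^2 × 5
3080 = 2^3 × 5 × 7 × 11
LCM(2280, 1320, 360, 3080) = 2^3 × 3^2 × 5 × 7 × 11 × 19 = 526680.
Smallest multiple of 526680 that is ≥ 4174072: ⌈4174072/526680⌉ × 526680 = 8 × 526680 = 4213440.

4213440 seconds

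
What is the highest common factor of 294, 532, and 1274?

294 = 2 × 3 × 7^2
532 = 2^2 × 7 × 19
1274 = 2 × 7^2 × 13
gcd(294, 532, 1274) = 2 × 7 = 14.

14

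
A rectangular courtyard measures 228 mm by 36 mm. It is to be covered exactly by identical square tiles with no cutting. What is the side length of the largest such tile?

12 mm

The tile side must divide both 228 and 36, so the largest is their gcd.
228 = 2^2 × 3 × 19
36 = 2^2 × 3^2
gcd(228, 36) = 2^2 × 3 = 12.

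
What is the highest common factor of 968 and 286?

968 = 2^3 × 11^2
286 = 2 × 11 × 13
gcd(968, 286) = 2 × 11 = 22.

22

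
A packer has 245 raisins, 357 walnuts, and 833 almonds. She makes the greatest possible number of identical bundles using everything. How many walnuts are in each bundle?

Number of bundles = gcd(245, 357, 833).
245 = 5 × 7^2
357 = 3 × 7 × 17
833 = 7^2 × 17
gcd(245, 357, 833) = 7.
walnuts per bundle = 357 / 7 = 51.

51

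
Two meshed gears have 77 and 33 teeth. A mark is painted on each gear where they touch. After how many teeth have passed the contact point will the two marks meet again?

The first simultaneous occurrence is after LCM of the individual periods.
77 = 7 × 11
33 = 3 × 11
LCM(77, 33) = 3 × 7 × 11 = 231.

231 teeth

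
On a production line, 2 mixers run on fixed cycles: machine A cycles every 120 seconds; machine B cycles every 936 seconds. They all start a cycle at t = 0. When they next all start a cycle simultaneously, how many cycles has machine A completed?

39 cycles

All finish a whole number of cycles simultaneously at t = LCM of the periods.
120 = 2^3 × 3 × 5
936 = 2^3 × 3^2 × 13
LCM(120, 936) = 2^3 × 3^2 × 5 × 13 = 4680.
Cycles for period 120: 4680 / 120 = 39.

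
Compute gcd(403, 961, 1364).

31

403 = 13 × 31
961 = 31^2
1364 = 2^2 × 11 × 31
gcd(403, 961, 1364) = 31.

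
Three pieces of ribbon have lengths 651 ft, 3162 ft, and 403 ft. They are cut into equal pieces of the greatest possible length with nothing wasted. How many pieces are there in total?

136

Piece length = gcd(651, 3162, 403).
651 = 3 × 7 × 31
3162 = 2 × 3 × 17 × 31
403 = 13 × 31
gcd(651, 3162, 403) = 31.
Total pieces = 651/31 + 3162/31 + 403/31 = 21 + 102 + 13 = 136.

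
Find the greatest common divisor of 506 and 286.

506 = 2 × 11 × 23
286 = 2 × 11 × 13
gcd(506, 286) = 2 × 11 = 22.

22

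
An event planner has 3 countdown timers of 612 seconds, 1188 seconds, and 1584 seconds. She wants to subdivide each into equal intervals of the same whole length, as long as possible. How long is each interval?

36 seconds

The interval must divide each timer length; the longest such is the gcd.
612 = 2^2 × 3^2 × 17
1188 = 2^2 × 3^3 × 11
1584 = 2^4 × 3^2 × 11
gcd(612, 1188, 1584) = 2^2 × 3^2 = 36.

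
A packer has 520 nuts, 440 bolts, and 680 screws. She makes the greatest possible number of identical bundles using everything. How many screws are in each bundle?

Number of bundles = gcd(520, 440, 680).
520 = 2^3 × 5 × 13
440 = 2^3 × 5 × 11
680 = 2^3 × 5 × 17
gcd(520, 440, 680) = 2^3 × 5 = 40.
screws per bundle = 680 / 40 = 17.

17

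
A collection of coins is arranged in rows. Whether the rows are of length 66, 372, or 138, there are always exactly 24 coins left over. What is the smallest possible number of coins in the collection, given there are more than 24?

94140

N − 24 must be a common multiple of 66, 372, and 138.
66 = 2 × 3 × 11
372 = 2^2 × 3 × 31
138 = 2 × 3 × 23
LCM(66, 372, 138) = 2^2 × 3 × 11 × 23 × 31 = 94116.
Smallest N > 24 is LCM + 24 = 94116 + 24 = 94140.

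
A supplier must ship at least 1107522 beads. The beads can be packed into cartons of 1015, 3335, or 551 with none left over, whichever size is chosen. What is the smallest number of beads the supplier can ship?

The number of beads must be a common multiple of 1015, 3335, and 551, so a multiple of their LCM.
1015 = 5 × 7 × 29
3335 = 5 × 23 × 29
551 = 19 × 29
LCM(1015, 3335, 551) = 5 × 7 × 19 × 23 × 29 = 443555.
Smallest multiple of 443555 that is ≥ 1107522: ⌈1107522/443555⌉ × 443555 = 3 × 443555 = 1330665.

1330665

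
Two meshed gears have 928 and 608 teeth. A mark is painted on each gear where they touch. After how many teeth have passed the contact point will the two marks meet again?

The first simultaneous occurrence is after LCM of the individual periods.
928 = 2^5 × 29
608 = 2^5 × 19
LCM(928, 608) = 2^5 × 19 × 29 = 17632.

17632 teeth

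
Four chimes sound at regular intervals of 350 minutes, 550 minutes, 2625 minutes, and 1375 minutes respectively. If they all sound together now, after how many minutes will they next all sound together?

We need the least common multiple of the intervals.
350 = 2 × 5^2 × 7
550 = 2 × 5^2 × 11
2625 = 3 × 5^3 × 7
1375 = 5^3 × 11
LCM(350, 550, 2625, 1375) = 2 × 3 × 5^3 × 7 × 11 = 57750.

57750 minutes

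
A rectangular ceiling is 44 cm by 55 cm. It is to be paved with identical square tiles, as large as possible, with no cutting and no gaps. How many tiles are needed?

20

Tile side = gcd(44, 55).
44 = 2^2 × 11
55 = 5 × 11
gcd(44, 55) = 11.
Tiles: (44/11) × (55/11) = 4 × 5 = 20.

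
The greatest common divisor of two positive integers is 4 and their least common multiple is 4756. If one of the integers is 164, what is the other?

For two integers, gcd × lcm = product, so the other is (4 × 4756) / 164 = 19024 / 164 = 116.

116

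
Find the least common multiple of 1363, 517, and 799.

1363 = 29 × 47
517 = 11 × 47
799 = 17 × 47
LCM(1363, 517, 799) = 11 × 17 × 29 × 47 = 254881.

254881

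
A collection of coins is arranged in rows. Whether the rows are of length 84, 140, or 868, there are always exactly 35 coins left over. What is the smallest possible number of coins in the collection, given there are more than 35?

N − 35 must be a common multiple of 84, 140, and 868.
84 = 2^2 × 3 × 7
140 = 2^2 × 5 × 7
868 = 2^2 × 7 × 31
LCM(84, 140, 868) = 2^2 × 3 × 5 × 7 × 31 = 13020.
Smallest N > 35 is LCM + 35 = 13020 + 35 = 13055.

13055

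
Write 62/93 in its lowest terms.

62 = 2 × 31
93 = 3 × 31
gcd(62, 93) = 31.
Divide numerator and denominator by 31: 62/93 = 2/3.

2/3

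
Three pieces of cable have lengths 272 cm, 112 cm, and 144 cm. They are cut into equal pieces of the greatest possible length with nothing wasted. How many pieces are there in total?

Piece length = gcd(272, 112, 144).
272 = 2^4 × 17
112 = 2^4 × 7
144 = 2^4 × 3^2
gcd(272, 112, 144) = 2^4 = 16.
Total pieces = 272/16 + 112/16 + 144/16 = 17 + 7 + 9 = 33.

33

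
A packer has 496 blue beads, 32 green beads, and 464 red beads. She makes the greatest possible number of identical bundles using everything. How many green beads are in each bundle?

2

Number of bundles = gcd(496, 32, 464).
496 = 2^4 × 31
32 = 2^5
464 = 2^4 × 29
gcd(496, 32, 464) = 2^4 = 16.
green beads per bundle = 32 / 16 = 2.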